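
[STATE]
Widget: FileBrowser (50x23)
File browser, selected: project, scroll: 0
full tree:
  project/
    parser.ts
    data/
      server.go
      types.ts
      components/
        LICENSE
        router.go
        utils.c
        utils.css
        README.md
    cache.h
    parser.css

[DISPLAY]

> [-] project/                                    
    parser.ts                                     
    [+] data/                                     
    cache.h                                       
    parser.css                                    
                                                  
                                                  
                                                  
                                                  
                                                  
                                                  
                                                  
                                                  
                                                  
                                                  
                                                  
                                                  
                                                  
                                                  
                                                  
                                                  
                                                  
                                                  


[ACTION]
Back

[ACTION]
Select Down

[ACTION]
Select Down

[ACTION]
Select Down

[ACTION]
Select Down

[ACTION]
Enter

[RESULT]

  [-] project/                                    
    parser.ts                                     
    [+] data/                                     
    cache.h                                       
  > parser.css                                    
                                                  
                                                  
                                                  
                                                  
                                                  
                                                  
                                                  
                                                  
                                                  
                                                  
                                                  
                                                  
                                                  
                                                  
                                                  
                                                  
                                                  
                                                  


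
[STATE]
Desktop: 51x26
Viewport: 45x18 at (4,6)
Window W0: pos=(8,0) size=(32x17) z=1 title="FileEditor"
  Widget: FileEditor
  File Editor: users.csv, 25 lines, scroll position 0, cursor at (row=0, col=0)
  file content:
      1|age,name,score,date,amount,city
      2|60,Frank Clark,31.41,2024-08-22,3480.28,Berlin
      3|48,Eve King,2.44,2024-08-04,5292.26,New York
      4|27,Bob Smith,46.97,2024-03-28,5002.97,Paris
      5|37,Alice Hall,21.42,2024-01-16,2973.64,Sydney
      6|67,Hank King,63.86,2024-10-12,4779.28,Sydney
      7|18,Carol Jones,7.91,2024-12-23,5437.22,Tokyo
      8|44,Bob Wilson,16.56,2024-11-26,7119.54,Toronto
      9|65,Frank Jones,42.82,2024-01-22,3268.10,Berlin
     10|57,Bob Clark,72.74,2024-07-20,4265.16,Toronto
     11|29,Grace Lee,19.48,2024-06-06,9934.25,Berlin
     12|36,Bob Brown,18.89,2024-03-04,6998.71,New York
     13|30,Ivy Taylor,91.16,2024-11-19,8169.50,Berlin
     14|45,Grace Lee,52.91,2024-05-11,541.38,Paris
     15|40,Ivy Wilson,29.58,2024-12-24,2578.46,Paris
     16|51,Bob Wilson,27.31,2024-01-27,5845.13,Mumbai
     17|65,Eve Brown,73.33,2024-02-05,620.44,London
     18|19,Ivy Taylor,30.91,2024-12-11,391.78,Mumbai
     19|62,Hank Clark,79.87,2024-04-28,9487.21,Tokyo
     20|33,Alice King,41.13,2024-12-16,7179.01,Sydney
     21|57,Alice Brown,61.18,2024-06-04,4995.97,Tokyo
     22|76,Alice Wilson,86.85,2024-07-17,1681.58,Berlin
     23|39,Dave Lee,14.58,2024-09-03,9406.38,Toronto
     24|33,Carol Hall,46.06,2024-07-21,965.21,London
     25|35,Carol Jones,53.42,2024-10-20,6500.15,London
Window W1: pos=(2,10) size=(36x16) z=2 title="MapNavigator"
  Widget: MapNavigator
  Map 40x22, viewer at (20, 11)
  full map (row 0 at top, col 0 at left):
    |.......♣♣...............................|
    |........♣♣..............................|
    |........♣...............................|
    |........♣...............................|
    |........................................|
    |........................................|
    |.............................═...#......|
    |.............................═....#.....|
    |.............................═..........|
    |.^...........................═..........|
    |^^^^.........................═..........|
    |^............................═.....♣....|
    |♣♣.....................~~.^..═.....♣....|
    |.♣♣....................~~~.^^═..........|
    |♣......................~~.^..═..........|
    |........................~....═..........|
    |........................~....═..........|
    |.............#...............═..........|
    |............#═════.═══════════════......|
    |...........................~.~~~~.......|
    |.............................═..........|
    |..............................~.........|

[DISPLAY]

    ┃27,Bob Smith,46.97,2024-03-28░┃         
    ┃37,Alice Hall,21.42,2024-01-1░┃         
    ┃67,Hank King,63.86,2024-10-12░┃         
    ┃18,Carol Jones,7.91,2024-12-2░┃         
━━━━━━━━━━━━━━━━━━━━━━━━━━━━━━━━━┓░┃         
MapNavigator                     ┃░┃         
─────────────────────────────────┨░┃         
.................................┃░┃         
.........................═...#...┃░┃         
.........................═....#..┃▼┃         
.........................═.......┃━┛         
.........................═.......┃           
.........................═.......┃           
................@........═.....♣.┃           
...................~~.^..═.....♣.┃           
...................~~~.^^═.......┃           
...................~~.^..═.......┃           
....................~....═.......┃           


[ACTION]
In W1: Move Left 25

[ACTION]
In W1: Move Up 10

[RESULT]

    ┃27,Bob Smith,46.97,2024-03-28░┃         
    ┃37,Alice Hall,21.42,2024-01-1░┃         
    ┃67,Hank King,63.86,2024-10-12░┃         
    ┃18,Carol Jones,7.91,2024-12-2░┃         
━━━━━━━━━━━━━━━━━━━━━━━━━━━━━━━━━┓░┃         
MapNavigator                     ┃░┃         
─────────────────────────────────┨░┃         
                                 ┃░┃         
                                 ┃░┃         
                                 ┃▼┃         
                                 ┃━┛         
                                 ┃           
                .......♣♣........┃           
                @.......♣♣.......┃           
                ........♣........┃           
                ........♣........┃           
                .................┃           
                .................┃           


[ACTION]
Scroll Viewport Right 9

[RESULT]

  ┃27,Bob Smith,46.97,2024-03-28░┃           
  ┃37,Alice Hall,21.42,2024-01-1░┃           
  ┃67,Hank King,63.86,2024-10-12░┃           
  ┃18,Carol Jones,7.91,2024-12-2░┃           
━━━━━━━━━━━━━━━━━━━━━━━━━━━━━━━┓░┃           
pNavigator                     ┃░┃           
───────────────────────────────┨░┃           
                               ┃░┃           
                               ┃░┃           
                               ┃▼┃           
                               ┃━┛           
                               ┃             
              .......♣♣........┃             
              @.......♣♣.......┃             
              ........♣........┃             
              ........♣........┃             
              .................┃             
              .................┃             


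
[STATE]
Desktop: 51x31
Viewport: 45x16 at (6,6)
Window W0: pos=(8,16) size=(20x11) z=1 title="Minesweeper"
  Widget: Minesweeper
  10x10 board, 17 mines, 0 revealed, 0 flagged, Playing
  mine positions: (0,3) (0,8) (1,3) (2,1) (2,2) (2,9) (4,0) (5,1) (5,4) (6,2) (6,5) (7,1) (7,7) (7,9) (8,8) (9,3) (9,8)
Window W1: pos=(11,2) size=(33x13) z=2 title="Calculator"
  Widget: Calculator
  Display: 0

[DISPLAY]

     ┃┌───┬───┬───┬───┐              ┃       
     ┃│ 7 │ 8 │ 9 │ ÷ │              ┃       
     ┃├───┼───┼───┼───┤              ┃       
     ┃│ 4 │ 5 │ 6 │ × │              ┃       
     ┃├───┼───┼───┼───┤              ┃       
     ┃│ 1 │ 2 │ 3 │ - │              ┃       
     ┃├───┼───┼───┼───┤              ┃       
     ┃│ 0 │ . │ = │ + │              ┃       
     ┗━━━━━━━━━━━━━━━━━━━━━━━━━━━━━━━┛       
                                             
  ┏━━━━━━━━━━━━━━━━━━┓                       
  ┃ Minesweeper      ┃                       
  ┠──────────────────┨                       
  ┃■■■■■■■■■■        ┃                       
  ┃■■■■■■■■■■        ┃                       
  ┃■■■■■■■■■■        ┃                       


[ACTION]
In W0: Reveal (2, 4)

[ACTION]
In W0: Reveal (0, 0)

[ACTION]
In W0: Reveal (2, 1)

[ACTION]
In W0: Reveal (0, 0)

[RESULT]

     ┃┌───┬───┬───┬───┐              ┃       
     ┃│ 7 │ 8 │ 9 │ ÷ │              ┃       
     ┃├───┼───┼───┼───┤              ┃       
     ┃│ 4 │ 5 │ 6 │ × │              ┃       
     ┃├───┼───┼───┼───┤              ┃       
     ┃│ 1 │ 2 │ 3 │ - │              ┃       
     ┃├───┼───┼───┼───┤              ┃       
     ┃│ 0 │ . │ = │ + │              ┃       
     ┗━━━━━━━━━━━━━━━━━━━━━━━━━━━━━━━┛       
                                             
  ┏━━━━━━━━━━━━━━━━━━┓                       
  ┃ Minesweeper      ┃                       
  ┠──────────────────┨                       
  ┃  2✹■■■■✹■        ┃                       
  ┃124✹■■■■■■        ┃                       
  ┃■✹✹■1■■■■✹        ┃                       


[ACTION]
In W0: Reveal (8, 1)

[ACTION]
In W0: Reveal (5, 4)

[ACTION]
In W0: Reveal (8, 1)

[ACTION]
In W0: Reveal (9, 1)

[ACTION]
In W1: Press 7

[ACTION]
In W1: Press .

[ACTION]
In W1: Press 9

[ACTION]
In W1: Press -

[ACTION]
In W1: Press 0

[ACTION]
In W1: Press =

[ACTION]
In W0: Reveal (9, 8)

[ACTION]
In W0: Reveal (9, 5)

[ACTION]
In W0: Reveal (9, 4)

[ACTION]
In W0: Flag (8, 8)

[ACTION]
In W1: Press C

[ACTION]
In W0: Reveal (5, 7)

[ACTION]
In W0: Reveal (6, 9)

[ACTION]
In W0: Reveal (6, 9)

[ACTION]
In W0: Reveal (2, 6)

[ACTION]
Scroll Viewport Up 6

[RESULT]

                                             
                                             
     ┏━━━━━━━━━━━━━━━━━━━━━━━━━━━━━━━┓       
     ┃ Calculator                    ┃       
     ┠───────────────────────────────┨       
     ┃                              0┃       
     ┃┌───┬───┬───┬───┐              ┃       
     ┃│ 7 │ 8 │ 9 │ ÷ │              ┃       
     ┃├───┼───┼───┼───┤              ┃       
     ┃│ 4 │ 5 │ 6 │ × │              ┃       
     ┃├───┼───┼───┼───┤              ┃       
     ┃│ 1 │ 2 │ 3 │ - │              ┃       
     ┃├───┼───┼───┼───┤              ┃       
     ┃│ 0 │ . │ = │ + │              ┃       
     ┗━━━━━━━━━━━━━━━━━━━━━━━━━━━━━━━┛       
                                             


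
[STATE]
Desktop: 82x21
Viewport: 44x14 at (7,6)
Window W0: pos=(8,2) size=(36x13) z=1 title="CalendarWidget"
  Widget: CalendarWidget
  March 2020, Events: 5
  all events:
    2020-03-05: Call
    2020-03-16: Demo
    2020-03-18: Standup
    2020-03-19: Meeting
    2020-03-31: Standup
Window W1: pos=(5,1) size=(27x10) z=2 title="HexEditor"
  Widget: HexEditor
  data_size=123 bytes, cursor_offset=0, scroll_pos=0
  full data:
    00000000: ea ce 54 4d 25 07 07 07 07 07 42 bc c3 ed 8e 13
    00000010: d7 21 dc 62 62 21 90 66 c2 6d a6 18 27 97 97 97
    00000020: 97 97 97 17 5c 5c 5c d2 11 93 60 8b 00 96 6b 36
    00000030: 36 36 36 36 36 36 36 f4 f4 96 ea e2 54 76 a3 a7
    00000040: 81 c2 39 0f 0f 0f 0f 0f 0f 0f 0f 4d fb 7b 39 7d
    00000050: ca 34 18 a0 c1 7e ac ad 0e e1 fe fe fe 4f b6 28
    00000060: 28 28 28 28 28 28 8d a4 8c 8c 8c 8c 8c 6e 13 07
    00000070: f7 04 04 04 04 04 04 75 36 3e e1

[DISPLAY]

0000020  97 97 97 17 5c ┃           ┃       
0000030  36 36 36 36 36 ┃           ┃       
0000040  81 c2 39 0f 0f ┃           ┃       
0000050  ca 34 18 a0 c1 ┃           ┃       
━━━━━━━━━━━━━━━━━━━━━━━━┛           ┃       
 ┃23 24 25 26 27 28 29              ┃       
 ┃30 31*                            ┃       
 ┃                                  ┃       
 ┗━━━━━━━━━━━━━━━━━━━━━━━━━━━━━━━━━━┛       
                                            
                                            
                                            
                                            
                                            


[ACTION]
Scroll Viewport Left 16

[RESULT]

     ┃00000020  97 97 97 17 5c ┃           ┃
     ┃00000030  36 36 36 36 36 ┃           ┃
     ┃00000040  81 c2 39 0f 0f ┃           ┃
     ┃00000050  ca 34 18 a0 c1 ┃           ┃
     ┗━━━━━━━━━━━━━━━━━━━━━━━━━┛           ┃
        ┃23 24 25 26 27 28 29              ┃
        ┃30 31*                            ┃
        ┃                                  ┃
        ┗━━━━━━━━━━━━━━━━━━━━━━━━━━━━━━━━━━┛
                                            
                                            
                                            
                                            
                                            


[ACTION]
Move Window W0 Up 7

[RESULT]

     ┃00000020  97 97 97 17 5c ┃           ┃
     ┃00000030  36 36 36 36 36 ┃           ┃
     ┃00000040  81 c2 39 0f 0f ┃           ┃
     ┃00000050  ca 34 18 a0 c1 ┃           ┃
     ┗━━━━━━━━━━━━━━━━━━━━━━━━━┛           ┃
        ┃                                  ┃
        ┗━━━━━━━━━━━━━━━━━━━━━━━━━━━━━━━━━━┛
                                            
                                            
                                            
                                            
                                            
                                            
                                            


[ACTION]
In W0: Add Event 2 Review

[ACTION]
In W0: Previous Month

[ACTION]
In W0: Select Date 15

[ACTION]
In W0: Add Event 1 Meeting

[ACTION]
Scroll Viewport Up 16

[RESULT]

        ┏━━━━━━━━━━━━━━━━━━━━━━━━━━━━━━━━━━┓
     ┏━━━━━━━━━━━━━━━━━━━━━━━━━┓           ┃
     ┃ HexEditor               ┃───────────┨
     ┠─────────────────────────┨           ┃
     ┃00000000  EA ce 54 4d 25 ┃           ┃
     ┃00000010  d7 21 dc 62 62 ┃           ┃
     ┃00000020  97 97 97 17 5c ┃           ┃
     ┃00000030  36 36 36 36 36 ┃           ┃
     ┃00000040  81 c2 39 0f 0f ┃           ┃
     ┃00000050  ca 34 18 a0 c1 ┃           ┃
     ┗━━━━━━━━━━━━━━━━━━━━━━━━━┛           ┃
        ┃                                  ┃
        ┗━━━━━━━━━━━━━━━━━━━━━━━━━━━━━━━━━━┛
                                            


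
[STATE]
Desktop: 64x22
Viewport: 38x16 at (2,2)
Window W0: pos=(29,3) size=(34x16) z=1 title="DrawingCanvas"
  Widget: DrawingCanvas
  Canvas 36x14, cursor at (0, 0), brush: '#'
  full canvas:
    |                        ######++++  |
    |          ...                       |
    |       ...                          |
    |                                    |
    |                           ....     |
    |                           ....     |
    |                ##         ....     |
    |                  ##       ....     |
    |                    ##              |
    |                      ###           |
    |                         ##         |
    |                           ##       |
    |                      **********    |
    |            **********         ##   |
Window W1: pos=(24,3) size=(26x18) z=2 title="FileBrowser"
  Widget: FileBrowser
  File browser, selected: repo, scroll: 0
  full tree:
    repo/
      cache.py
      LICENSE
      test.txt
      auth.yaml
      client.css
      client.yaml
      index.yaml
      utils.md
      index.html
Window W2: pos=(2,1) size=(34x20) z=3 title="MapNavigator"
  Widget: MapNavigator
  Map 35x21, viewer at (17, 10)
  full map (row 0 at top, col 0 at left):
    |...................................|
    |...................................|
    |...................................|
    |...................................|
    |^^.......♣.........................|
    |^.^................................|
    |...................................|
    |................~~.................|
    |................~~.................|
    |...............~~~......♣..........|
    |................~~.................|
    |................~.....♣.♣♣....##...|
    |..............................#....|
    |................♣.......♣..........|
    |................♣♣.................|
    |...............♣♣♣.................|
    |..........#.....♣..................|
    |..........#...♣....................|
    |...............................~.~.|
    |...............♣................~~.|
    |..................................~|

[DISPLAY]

┃ MapNavigator                   ┃    
┠────────────────────────────────┨━━━━
┃................................┃r   
┃................................┃────
┃^.......♣.......................┃    
┃.^..............................┃y   
┃................................┃    
┃...............~~...............┃t   
┃...............~~...............┃ml  
┃..............~~~......♣........┃css 
┃...............~@...............┃yaml
┃...............~.....♣.♣♣....##.┃aml 
┃.............................#..┃d   
┃...............♣.......♣........┃tml 
┃...............♣♣...............┃    
┃..............♣♣♣...............┃    


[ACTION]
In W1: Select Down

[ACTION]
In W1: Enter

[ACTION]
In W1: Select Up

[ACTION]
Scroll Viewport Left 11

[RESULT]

  ┃ MapNavigator                   ┃  
  ┠────────────────────────────────┨━━
  ┃................................┃r 
  ┃................................┃──
  ┃^.......♣.......................┃  
  ┃.^..............................┃y 
  ┃................................┃  
  ┃...............~~...............┃t 
  ┃...............~~...............┃ml
  ┃..............~~~......♣........┃cs
  ┃...............~@...............┃ya
  ┃...............~.....♣.♣♣....##.┃am
  ┃.............................#..┃d 
  ┃...............♣.......♣........┃tm
  ┃...............♣♣...............┃  
  ┃..............♣♣♣...............┃  


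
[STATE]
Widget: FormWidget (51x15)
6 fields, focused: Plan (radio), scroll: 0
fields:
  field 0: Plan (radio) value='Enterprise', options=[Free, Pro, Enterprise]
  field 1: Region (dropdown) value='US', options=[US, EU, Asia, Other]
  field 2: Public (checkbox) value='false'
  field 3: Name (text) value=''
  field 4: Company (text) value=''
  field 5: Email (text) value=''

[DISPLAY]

> Plan:       ( ) Free  ( ) Pro  (●) Enterprise    
  Region:     [US                                ▼]
  Public:     [ ]                                  
  Name:       [                                   ]
  Company:    [                                   ]
  Email:      [                                   ]
                                                   
                                                   
                                                   
                                                   
                                                   
                                                   
                                                   
                                                   
                                                   


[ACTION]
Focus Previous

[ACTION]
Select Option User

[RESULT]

  Plan:       ( ) Free  ( ) Pro  (●) Enterprise    
  Region:     [US                                ▼]
  Public:     [ ]                                  
  Name:       [                                   ]
  Company:    [                                   ]
> Email:      [                                   ]
                                                   
                                                   
                                                   
                                                   
                                                   
                                                   
                                                   
                                                   
                                                   


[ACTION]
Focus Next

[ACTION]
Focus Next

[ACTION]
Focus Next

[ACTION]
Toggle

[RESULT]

  Plan:       ( ) Free  ( ) Pro  (●) Enterprise    
  Region:     [US                                ▼]
> Public:     [x]                                  
  Name:       [                                   ]
  Company:    [                                   ]
  Email:      [                                   ]
                                                   
                                                   
                                                   
                                                   
                                                   
                                                   
                                                   
                                                   
                                                   


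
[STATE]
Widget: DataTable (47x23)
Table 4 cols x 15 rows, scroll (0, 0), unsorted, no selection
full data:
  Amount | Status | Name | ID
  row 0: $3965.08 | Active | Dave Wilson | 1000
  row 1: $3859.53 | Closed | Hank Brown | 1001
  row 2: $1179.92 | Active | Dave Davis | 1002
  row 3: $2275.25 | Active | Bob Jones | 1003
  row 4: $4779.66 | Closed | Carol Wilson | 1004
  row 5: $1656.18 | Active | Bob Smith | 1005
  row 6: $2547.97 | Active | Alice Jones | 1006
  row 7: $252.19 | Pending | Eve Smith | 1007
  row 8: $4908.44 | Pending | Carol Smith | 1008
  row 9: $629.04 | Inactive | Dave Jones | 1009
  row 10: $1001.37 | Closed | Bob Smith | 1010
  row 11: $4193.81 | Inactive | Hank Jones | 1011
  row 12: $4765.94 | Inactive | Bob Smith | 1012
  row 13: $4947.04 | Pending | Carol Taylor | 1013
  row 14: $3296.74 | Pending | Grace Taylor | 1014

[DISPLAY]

Amount  │Status  │Name        │ID              
────────┼────────┼────────────┼────            
$3965.08│Active  │Dave Wilson │1000            
$3859.53│Closed  │Hank Brown  │1001            
$1179.92│Active  │Dave Davis  │1002            
$2275.25│Active  │Bob Jones   │1003            
$4779.66│Closed  │Carol Wilson│1004            
$1656.18│Active  │Bob Smith   │1005            
$2547.97│Active  │Alice Jones │1006            
$252.19 │Pending │Eve Smith   │1007            
$4908.44│Pending │Carol Smith │1008            
$629.04 │Inactive│Dave Jones  │1009            
$1001.37│Closed  │Bob Smith   │1010            
$4193.81│Inactive│Hank Jones  │1011            
$4765.94│Inactive│Bob Smith   │1012            
$4947.04│Pending │Carol Taylor│1013            
$3296.74│Pending │Grace Taylor│1014            
                                               
                                               
                                               
                                               
                                               
                                               


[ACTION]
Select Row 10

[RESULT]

Amount  │Status  │Name        │ID              
────────┼────────┼────────────┼────            
$3965.08│Active  │Dave Wilson │1000            
$3859.53│Closed  │Hank Brown  │1001            
$1179.92│Active  │Dave Davis  │1002            
$2275.25│Active  │Bob Jones   │1003            
$4779.66│Closed  │Carol Wilson│1004            
$1656.18│Active  │Bob Smith   │1005            
$2547.97│Active  │Alice Jones │1006            
$252.19 │Pending │Eve Smith   │1007            
$4908.44│Pending │Carol Smith │1008            
$629.04 │Inactive│Dave Jones  │1009            
>1001.37│Closed  │Bob Smith   │1010            
$4193.81│Inactive│Hank Jones  │1011            
$4765.94│Inactive│Bob Smith   │1012            
$4947.04│Pending │Carol Taylor│1013            
$3296.74│Pending │Grace Taylor│1014            
                                               
                                               
                                               
                                               
                                               
                                               


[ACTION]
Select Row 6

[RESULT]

Amount  │Status  │Name        │ID              
────────┼────────┼────────────┼────            
$3965.08│Active  │Dave Wilson │1000            
$3859.53│Closed  │Hank Brown  │1001            
$1179.92│Active  │Dave Davis  │1002            
$2275.25│Active  │Bob Jones   │1003            
$4779.66│Closed  │Carol Wilson│1004            
$1656.18│Active  │Bob Smith   │1005            
>2547.97│Active  │Alice Jones │1006            
$252.19 │Pending │Eve Smith   │1007            
$4908.44│Pending │Carol Smith │1008            
$629.04 │Inactive│Dave Jones  │1009            
$1001.37│Closed  │Bob Smith   │1010            
$4193.81│Inactive│Hank Jones  │1011            
$4765.94│Inactive│Bob Smith   │1012            
$4947.04│Pending │Carol Taylor│1013            
$3296.74│Pending │Grace Taylor│1014            
                                               
                                               
                                               
                                               
                                               
                                               


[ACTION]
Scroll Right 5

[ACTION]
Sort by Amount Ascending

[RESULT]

Amount ▲│Status  │Name        │ID              
────────┼────────┼────────────┼────            
$252.19 │Pending │Eve Smith   │1007            
$629.04 │Inactive│Dave Jones  │1009            
$1001.37│Closed  │Bob Smith   │1010            
$1179.92│Active  │Dave Davis  │1002            
$1656.18│Active  │Bob Smith   │1005            
$2275.25│Active  │Bob Jones   │1003            
>2547.97│Active  │Alice Jones │1006            
$3296.74│Pending │Grace Taylor│1014            
$3859.53│Closed  │Hank Brown  │1001            
$3965.08│Active  │Dave Wilson │1000            
$4193.81│Inactive│Hank Jones  │1011            
$4765.94│Inactive│Bob Smith   │1012            
$4779.66│Closed  │Carol Wilson│1004            
$4908.44│Pending │Carol Smith │1008            
$4947.04│Pending │Carol Taylor│1013            
                                               
                                               
                                               
                                               
                                               
                                               


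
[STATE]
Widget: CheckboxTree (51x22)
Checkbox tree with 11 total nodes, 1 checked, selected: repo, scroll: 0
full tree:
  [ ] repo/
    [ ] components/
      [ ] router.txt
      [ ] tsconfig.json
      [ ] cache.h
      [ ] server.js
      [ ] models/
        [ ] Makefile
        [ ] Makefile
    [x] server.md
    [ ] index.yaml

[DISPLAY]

>[-] repo/                                         
   [ ] components/                                 
     [ ] router.txt                                
     [ ] tsconfig.json                             
     [ ] cache.h                                   
     [ ] server.js                                 
     [ ] models/                                   
       [ ] Makefile                                
       [ ] Makefile                                
   [x] server.md                                   
   [ ] index.yaml                                  
                                                   
                                                   
                                                   
                                                   
                                                   
                                                   
                                                   
                                                   
                                                   
                                                   
                                                   


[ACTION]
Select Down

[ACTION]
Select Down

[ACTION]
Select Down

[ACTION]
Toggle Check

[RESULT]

 [-] repo/                                         
   [-] components/                                 
     [ ] router.txt                                
>    [x] tsconfig.json                             
     [ ] cache.h                                   
     [ ] server.js                                 
     [ ] models/                                   
       [ ] Makefile                                
       [ ] Makefile                                
   [x] server.md                                   
   [ ] index.yaml                                  
                                                   
                                                   
                                                   
                                                   
                                                   
                                                   
                                                   
                                                   
                                                   
                                                   
                                                   


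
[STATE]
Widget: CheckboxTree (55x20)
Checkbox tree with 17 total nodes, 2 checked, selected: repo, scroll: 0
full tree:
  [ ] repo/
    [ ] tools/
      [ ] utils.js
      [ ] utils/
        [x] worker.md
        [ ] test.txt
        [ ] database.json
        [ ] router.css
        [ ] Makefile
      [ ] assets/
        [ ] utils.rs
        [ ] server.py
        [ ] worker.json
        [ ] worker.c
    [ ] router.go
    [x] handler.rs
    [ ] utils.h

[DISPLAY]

>[-] repo/                                             
   [-] tools/                                          
     [ ] utils.js                                      
     [-] utils/                                        
       [x] worker.md                                   
       [ ] test.txt                                    
       [ ] database.json                               
       [ ] router.css                                  
       [ ] Makefile                                    
     [ ] assets/                                       
       [ ] utils.rs                                    
       [ ] server.py                                   
       [ ] worker.json                                 
       [ ] worker.c                                    
   [ ] router.go                                       
   [x] handler.rs                                      
   [ ] utils.h                                         
                                                       
                                                       
                                                       


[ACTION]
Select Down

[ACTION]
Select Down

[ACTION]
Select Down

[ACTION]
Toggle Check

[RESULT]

 [-] repo/                                             
   [-] tools/                                          
     [ ] utils.js                                      
>    [x] utils/                                        
       [x] worker.md                                   
       [x] test.txt                                    
       [x] database.json                               
       [x] router.css                                  
       [x] Makefile                                    
     [ ] assets/                                       
       [ ] utils.rs                                    
       [ ] server.py                                   
       [ ] worker.json                                 
       [ ] worker.c                                    
   [ ] router.go                                       
   [x] handler.rs                                      
   [ ] utils.h                                         
                                                       
                                                       
                                                       


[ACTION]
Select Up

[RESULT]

 [-] repo/                                             
   [-] tools/                                          
>    [ ] utils.js                                      
     [x] utils/                                        
       [x] worker.md                                   
       [x] test.txt                                    
       [x] database.json                               
       [x] router.css                                  
       [x] Makefile                                    
     [ ] assets/                                       
       [ ] utils.rs                                    
       [ ] server.py                                   
       [ ] worker.json                                 
       [ ] worker.c                                    
   [ ] router.go                                       
   [x] handler.rs                                      
   [ ] utils.h                                         
                                                       
                                                       
                                                       


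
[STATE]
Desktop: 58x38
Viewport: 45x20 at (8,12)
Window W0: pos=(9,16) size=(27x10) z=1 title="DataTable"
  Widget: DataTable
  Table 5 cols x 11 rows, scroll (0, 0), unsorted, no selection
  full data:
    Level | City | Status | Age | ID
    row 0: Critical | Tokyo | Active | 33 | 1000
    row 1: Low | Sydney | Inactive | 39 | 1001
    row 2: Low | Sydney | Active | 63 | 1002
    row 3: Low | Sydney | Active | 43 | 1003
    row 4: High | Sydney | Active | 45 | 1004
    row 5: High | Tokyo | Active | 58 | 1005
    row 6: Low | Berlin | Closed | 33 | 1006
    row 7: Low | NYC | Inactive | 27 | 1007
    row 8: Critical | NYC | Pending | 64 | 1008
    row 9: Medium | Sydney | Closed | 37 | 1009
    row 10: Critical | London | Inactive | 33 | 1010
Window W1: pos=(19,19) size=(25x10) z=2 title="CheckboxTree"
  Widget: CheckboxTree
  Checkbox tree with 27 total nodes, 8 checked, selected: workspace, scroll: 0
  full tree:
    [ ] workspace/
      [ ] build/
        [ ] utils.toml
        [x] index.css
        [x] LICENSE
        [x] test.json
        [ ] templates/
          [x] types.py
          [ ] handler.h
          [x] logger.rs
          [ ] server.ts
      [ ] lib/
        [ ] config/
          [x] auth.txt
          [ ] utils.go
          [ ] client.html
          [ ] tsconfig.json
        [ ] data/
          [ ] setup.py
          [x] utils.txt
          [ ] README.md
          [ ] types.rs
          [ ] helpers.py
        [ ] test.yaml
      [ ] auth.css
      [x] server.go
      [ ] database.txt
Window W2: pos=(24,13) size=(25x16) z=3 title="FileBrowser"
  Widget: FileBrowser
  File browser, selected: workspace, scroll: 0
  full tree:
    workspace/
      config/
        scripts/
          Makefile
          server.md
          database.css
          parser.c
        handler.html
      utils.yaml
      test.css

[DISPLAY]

                                             
                ┏━━━━━━━━━━━━━━━━━━━━━━━┓    
                ┃ FileBrowser           ┃    
                ┠───────────────────────┨    
 ┏━━━━━━━━━━━━━━┃> [-] workspace/       ┃    
 ┃ DataTable    ┃    [+] config/        ┃    
 ┠──────────────┃    utils.yaml         ┃    
 ┃Level   │┏━━━━┃    test.css           ┃    
 ┃────────┼┃ Che┃                       ┃    
 ┃Critical│┠────┃                       ┃    
 ┃Low     │┃>[-]┃                       ┃    
 ┃Low     │┃   [┃                       ┃    
 ┃Low     │┃    ┃                       ┃    
 ┗━━━━━━━━━┃    ┃                       ┃    
           ┃    ┃                       ┃    
           ┃    ┃                       ┃    
           ┗━━━━┗━━━━━━━━━━━━━━━━━━━━━━━┛    
                                             
                                             
                                             


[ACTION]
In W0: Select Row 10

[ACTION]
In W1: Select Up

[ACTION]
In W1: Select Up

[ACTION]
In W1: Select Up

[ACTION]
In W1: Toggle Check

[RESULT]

                                             
                ┏━━━━━━━━━━━━━━━━━━━━━━━┓    
                ┃ FileBrowser           ┃    
                ┠───────────────────────┨    
 ┏━━━━━━━━━━━━━━┃> [-] workspace/       ┃    
 ┃ DataTable    ┃    [+] config/        ┃    
 ┠──────────────┃    utils.yaml         ┃    
 ┃Level   │┏━━━━┃    test.css           ┃    
 ┃────────┼┃ Che┃                       ┃    
 ┃Critical│┠────┃                       ┃    
 ┃Low     │┃>[x]┃                       ┃    
 ┃Low     │┃   [┃                       ┃    
 ┃Low     │┃    ┃                       ┃    
 ┗━━━━━━━━━┃    ┃                       ┃    
           ┃    ┃                       ┃    
           ┃    ┃                       ┃    
           ┗━━━━┗━━━━━━━━━━━━━━━━━━━━━━━┛    
                                             
                                             
                                             
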